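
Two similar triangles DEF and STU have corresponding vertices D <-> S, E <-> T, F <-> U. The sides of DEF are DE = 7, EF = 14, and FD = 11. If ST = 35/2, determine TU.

Since the triangles are similar, the ratio of corresponding sides is constant.
Scale factor k = ST / DE = 35/2 / 7 = 5/2
TU = k * EF = 5/2 * 14 = 35

35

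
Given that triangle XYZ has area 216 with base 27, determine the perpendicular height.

Rearranging the area formula Area = (1/2) * base * height:
height = 2 * Area / base = 2 * 216 / 27 = 16.

16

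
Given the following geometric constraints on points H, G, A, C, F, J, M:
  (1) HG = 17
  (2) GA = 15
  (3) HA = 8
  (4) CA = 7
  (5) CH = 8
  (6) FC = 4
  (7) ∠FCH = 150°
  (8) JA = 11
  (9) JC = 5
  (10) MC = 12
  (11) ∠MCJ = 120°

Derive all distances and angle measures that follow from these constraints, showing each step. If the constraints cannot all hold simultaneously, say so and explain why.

The constraints are consistent.

Step 1: From HC = 8, CF = 4, and ∠HCF = 150°, by the law of cosines:
  HF² = HC² + CF² - 2·HC·CF·cos(150°) = 64 + 16 + 55.43 = 135.4
  HF ≈ 11.64

Step 2: From JC = 5, CM = 12, and ∠JCM = 120°, by the law of cosines:
  JM² = JC² + CM² - 2·JC·CM·cos(120°) = 25 + 144 + 60 = 229
  JM ≈ 15.13

Step 3: From HA = 8, HC = 8, AC = 7, by the inverse law of cosines:
  cos(∠AHC) = (HA² + HC² - AC²) / (2·HA·HC)
  ∠AHC = 51.89°

Step 4: From HA = 8, HG = 17, AG = 15, by the inverse law of cosines:
  cos(∠AHG) = (HA² + HG² - AG²) / (2·HA·HG)
  ∠AHG = 61.93°

Step 5: From GA = 15, GH = 17, AH = 8, by the inverse law of cosines:
  cos(∠AGH) = (GA² + GH² - AH²) / (2·GA·GH)
  ∠AGH = 28.07°

Step 6: From AC = 7, AH = 8, CH = 8, by the inverse law of cosines:
  cos(∠CAH) = (AC² + AH² - CH²) / (2·AC·AH)
  ∠CAH = 64.06°

Step 7: From AC = 7, AJ = 11, CJ = 5, by the inverse law of cosines:
  cos(∠CAJ) = (AC² + AJ² - CJ²) / (2·AC·AJ)
  ∠CAJ = 19.69°

Step 8: From AG = 15, AH = 8, GH = 17, by the inverse law of cosines:
  cos(∠GAH) = (AG² + AH² - GH²) / (2·AG·AH)
  ∠GAH = 90°

Step 9: From CA = 7, CH = 8, AH = 8, by the inverse law of cosines:
  cos(∠ACH) = (CA² + CH² - AH²) / (2·CA·CH)
  ∠ACH = 64.06°

Step 10: From CA = 7, CJ = 5, AJ = 11, by the inverse law of cosines:
  cos(∠ACJ) = (CA² + CJ² - AJ²) / (2·CA·CJ)
  ∠ACJ = 132.18°

Step 11: From JA = 11, JC = 5, AC = 7, by the inverse law of cosines:
  cos(∠AJC) = (JA² + JC² - AC²) / (2·JA·JC)
  ∠AJC = 28.14°

Step 12: From HC = 8, HF = 11.64, CF = 4, by the inverse law of cosines:
  cos(∠CHF) = (HC² + HF² - CF²) / (2·HC·HF)
  ∠CHF = 9.9°

Step 13: From FC = 4, FH = 11.64, CH = 8, by the inverse law of cosines:
  cos(∠CFH) = (FC² + FH² - CH²) / (2·FC·FH)
  ∠CFH = 20.1°

Step 14: From JC = 5, JM = 15.13, CM = 12, by the inverse law of cosines:
  cos(∠CJM) = (JC² + JM² - CM²) / (2·JC·JM)
  ∠CJM = 43.37°

Step 15: From MC = 12, MJ = 15.13, CJ = 5, by the inverse law of cosines:
  cos(∠CMJ) = (MC² + MJ² - CJ²) / (2·MC·MJ)
  ∠CMJ = 16.63°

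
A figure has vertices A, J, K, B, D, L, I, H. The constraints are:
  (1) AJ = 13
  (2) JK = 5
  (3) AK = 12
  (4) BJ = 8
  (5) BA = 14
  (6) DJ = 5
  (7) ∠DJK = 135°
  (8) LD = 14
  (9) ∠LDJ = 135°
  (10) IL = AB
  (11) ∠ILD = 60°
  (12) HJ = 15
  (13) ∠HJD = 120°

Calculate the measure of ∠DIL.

From the given relations: IL = AB = 14.
Step 1: By the law of cosines on triangle ILD: ID² = 14² + 14² − 2·14·14·cos(60°) = 196, so ID = 14.
Step 2: By the inverse law of cosines on triangle DIL: cos(∠DIL) = (14² + 14² − 14²) / (2·14·14) = 196/392 = 0.5, so ∠DIL = 60°.

Therefore, the measure of angle ∠DIL = 60°.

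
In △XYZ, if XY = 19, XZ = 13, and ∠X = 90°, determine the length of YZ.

The included angle is 90°, so the triangle is right-angled at X. The opposite side YZ is the hypotenuse.
By the Pythagorean theorem: YZ = sqrt(19^2 + 13^2) = sqrt(530) = sqrt(530).

sqrt(530)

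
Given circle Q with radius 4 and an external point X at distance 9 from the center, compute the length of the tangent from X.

The tangent, radius, and line from the external point to the center form a right triangle.
The right angle is where the tangent meets the radius.
By the Pythagorean theorem: tangent² + 4² = 9²
tangent² = 81 - 16 = 65
tangent = sqrt(65)

sqrt(65)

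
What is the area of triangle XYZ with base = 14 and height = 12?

Area = (1/2) * base * height
Area = (1/2) * 14 * 12
Area = 84

84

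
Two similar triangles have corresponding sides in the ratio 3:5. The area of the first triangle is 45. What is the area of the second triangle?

The ratio of areas of similar triangles = (side ratio)^2.
Side ratio = 3:5, so area ratio = 9:25.
Area of the second triangle / Area of the first triangle = 25/9
Area of the second triangle = 45 * 25/9 = 125

125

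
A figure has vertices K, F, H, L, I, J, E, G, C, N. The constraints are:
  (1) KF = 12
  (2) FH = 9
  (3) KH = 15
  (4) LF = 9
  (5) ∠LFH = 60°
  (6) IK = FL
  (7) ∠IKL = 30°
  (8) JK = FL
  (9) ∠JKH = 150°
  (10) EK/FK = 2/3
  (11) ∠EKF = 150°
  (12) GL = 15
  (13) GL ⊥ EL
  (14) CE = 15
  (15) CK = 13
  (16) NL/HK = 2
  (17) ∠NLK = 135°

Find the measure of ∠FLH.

Step 1: By the law of cosines on triangle LFH: LH² = 9² + 9² − 2·9·9·cos(60°) = 81, so LH = 9.
Step 2: By the inverse law of cosines on triangle FLH: cos(∠FLH) = (9² + 9² − 9²) / (2·9·9) = 81/162 = 0.5, so ∠FLH = 60°.

Therefore, the measure of angle ∠FLH = 60°.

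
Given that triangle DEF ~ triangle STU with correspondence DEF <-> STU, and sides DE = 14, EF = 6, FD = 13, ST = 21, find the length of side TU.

Similar triangles have proportional sides. Setting up the proportion:
ST / DE = TU / EF
21 / 14 = TU / 6
TU = 6 * 21 / 14 = 9.

9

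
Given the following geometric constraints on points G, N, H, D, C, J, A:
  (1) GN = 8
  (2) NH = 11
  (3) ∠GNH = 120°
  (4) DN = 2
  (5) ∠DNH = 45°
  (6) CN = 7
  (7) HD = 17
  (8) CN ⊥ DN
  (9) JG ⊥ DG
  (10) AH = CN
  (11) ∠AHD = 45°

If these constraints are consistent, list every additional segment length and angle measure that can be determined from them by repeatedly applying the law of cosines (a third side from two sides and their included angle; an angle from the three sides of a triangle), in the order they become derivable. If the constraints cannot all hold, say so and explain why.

These constraints are not satisfiable: by the triangle inequality in triangle NHD, (2) NH = 11 and (4) DN = 2 force HD ≤ 11 + 2 = 13, but (7) says HD = 17. No planar figure meets all of them, so nothing further can be derived.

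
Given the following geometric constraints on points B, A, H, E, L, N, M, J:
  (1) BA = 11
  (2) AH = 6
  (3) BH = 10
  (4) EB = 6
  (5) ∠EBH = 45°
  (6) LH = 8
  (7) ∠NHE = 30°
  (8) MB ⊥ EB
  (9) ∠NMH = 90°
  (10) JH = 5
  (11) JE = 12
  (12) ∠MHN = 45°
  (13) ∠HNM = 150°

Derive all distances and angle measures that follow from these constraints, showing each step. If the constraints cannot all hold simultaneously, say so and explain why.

These constraints are not satisfiable: (9), (12) and (13) are the three interior angles of triangle NMH, which must sum to 180°, but 90° + 45° + 150° = 285°. No planar figure meets all of them, so nothing further can be derived.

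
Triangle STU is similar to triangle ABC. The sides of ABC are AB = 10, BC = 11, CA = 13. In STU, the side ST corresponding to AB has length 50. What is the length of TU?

k = 50/10 = 5. TU = 5 * 11 = 55.

55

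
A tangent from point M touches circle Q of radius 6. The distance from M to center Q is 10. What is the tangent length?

Let T be the point of tangency. Then QT ⊥ MT (radius ⊥ tangent).
In right triangle QTM: QM² = QT² + MT²
10² = 6² + MT²
MT² = 64, MT = 8

8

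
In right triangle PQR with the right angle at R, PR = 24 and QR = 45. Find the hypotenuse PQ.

By the Pythagorean theorem: PQ^2 = PR^2 + QR^2
PQ^2 = 24^2 + 45^2 = 576 + 2025 = 2601
PQ = sqrt(2601) = 51

51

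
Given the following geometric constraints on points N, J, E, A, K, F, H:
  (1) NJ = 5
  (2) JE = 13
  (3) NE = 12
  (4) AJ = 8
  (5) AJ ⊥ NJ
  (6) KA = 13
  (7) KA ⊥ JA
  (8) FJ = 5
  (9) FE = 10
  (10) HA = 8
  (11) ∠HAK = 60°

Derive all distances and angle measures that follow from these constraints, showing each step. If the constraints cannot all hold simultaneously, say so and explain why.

The constraints are consistent.

Step 1: From NJ = 5, JA = 8, and ∠NJA = 90°, by the law of cosines:
  NA² = NJ² + JA² - 2·NJ·JA·cos(90°) = 25 + 64 - 0 = 89
  NA = √89

Step 2: From JA = 8, AK = 13, and ∠JAK = 90°, by the law of cosines:
  JK² = JA² + AK² - 2·JA·AK·cos(90°) = 64 + 169 - 0 = 233
  JK ≈ 15.26

Step 3: From KA = 13, AH = 8, and ∠KAH = 60°, by the law of cosines:
  KH² = KA² + AH² - 2·KA·AH·cos(60°) = 169 + 64 - 104 = 129
  KH = √129

Step 4: From NE = 12, NJ = 5, EJ = 13, by the inverse law of cosines:
  cos(∠ENJ) = (NE² + NJ² - EJ²) / (2·NE·NJ)
  ∠ENJ = 90°

Step 5: From JE = 13, JF = 5, EF = 10, by the inverse law of cosines:
  cos(∠EJF) = (JE² + JF² - EF²) / (2·JE·JF)
  ∠EJF = 43.69°

Step 6: From JE = 13, JN = 5, EN = 12, by the inverse law of cosines:
  cos(∠EJN) = (JE² + JN² - EN²) / (2·JE·JN)
  ∠EJN = 67.38°

Step 7: From EF = 10, EJ = 13, FJ = 5, by the inverse law of cosines:
  cos(∠FEJ) = (EF² + EJ² - FJ²) / (2·EF·EJ)
  ∠FEJ = 20.21°

Step 8: From EJ = 13, EN = 12, JN = 5, by the inverse law of cosines:
  cos(∠JEN) = (EJ² + EN² - JN²) / (2·EJ·EN)
  ∠JEN = 22.62°

Step 9: From FE = 10, FJ = 5, EJ = 13, by the inverse law of cosines:
  cos(∠EFJ) = (FE² + FJ² - EJ²) / (2·FE·FJ)
  ∠EFJ = 116.1°

Step 10: From NA = √89, NJ = 5, AJ = 8, by the inverse law of cosines:
  cos(∠ANJ) = (NA² + NJ² - AJ²) / (2·NA·NJ)
  ∠ANJ = 57.99°

Step 11: From JA = 8, JK = 15.26, AK = 13, by the inverse law of cosines:
  cos(∠AJK) = (JA² + JK² - AK²) / (2·JA·JK)
  ∠AJK = 58.39°

Step 12: From AJ = 8, AN = √89, JN = 5, by the inverse law of cosines:
  cos(∠JAN) = (AJ² + AN² - JN²) / (2·AJ·AN)
  ∠JAN = 32.01°

Step 13: From KA = 13, KH = √129, AH = 8, by the inverse law of cosines:
  cos(∠AKH) = (KA² + KH² - AH²) / (2·KA·KH)
  ∠AKH = 37.59°

Step 14: From KA = 13, KJ = 15.26, AJ = 8, by the inverse law of cosines:
  cos(∠AKJ) = (KA² + KJ² - AJ²) / (2·KA·KJ)
  ∠AKJ = 31.61°

Step 15: From HA = 8, HK = √129, AK = 13, by the inverse law of cosines:
  cos(∠AHK) = (HA² + HK² - AK²) / (2·HA·HK)
  ∠AHK = 82.41°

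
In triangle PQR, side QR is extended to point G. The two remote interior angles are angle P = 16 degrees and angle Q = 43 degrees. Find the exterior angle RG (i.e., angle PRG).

By the exterior angle theorem, an exterior angle of a triangle equals the sum of the two remote interior angles.
Exterior angle = angle P + angle Q
Exterior angle = 16 + 43 = 59 degrees

59 degrees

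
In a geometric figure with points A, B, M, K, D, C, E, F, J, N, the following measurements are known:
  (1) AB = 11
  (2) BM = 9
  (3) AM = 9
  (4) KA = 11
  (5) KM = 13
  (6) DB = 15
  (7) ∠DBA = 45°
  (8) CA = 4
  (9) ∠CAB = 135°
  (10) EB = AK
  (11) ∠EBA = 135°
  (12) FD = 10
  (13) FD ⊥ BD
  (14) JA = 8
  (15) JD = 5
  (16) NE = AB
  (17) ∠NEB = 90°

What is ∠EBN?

From the given relations: EB = AK = 11; NE = AB = 11.
Step 1: By the law of cosines on triangle BEN: BN² = 11² + 11² − 2·11·11·cos(90°) = 242, so BN = 11·√2.
Step 2: By the inverse law of cosines on triangle EBN: cos(∠EBN) = (11² + (11·√2)² − 11²) / (2·11·11·√2) = 242/342.24 = 0.7071, so ∠EBN = 45°.

Therefore, the measure of angle ∠EBN = 45°.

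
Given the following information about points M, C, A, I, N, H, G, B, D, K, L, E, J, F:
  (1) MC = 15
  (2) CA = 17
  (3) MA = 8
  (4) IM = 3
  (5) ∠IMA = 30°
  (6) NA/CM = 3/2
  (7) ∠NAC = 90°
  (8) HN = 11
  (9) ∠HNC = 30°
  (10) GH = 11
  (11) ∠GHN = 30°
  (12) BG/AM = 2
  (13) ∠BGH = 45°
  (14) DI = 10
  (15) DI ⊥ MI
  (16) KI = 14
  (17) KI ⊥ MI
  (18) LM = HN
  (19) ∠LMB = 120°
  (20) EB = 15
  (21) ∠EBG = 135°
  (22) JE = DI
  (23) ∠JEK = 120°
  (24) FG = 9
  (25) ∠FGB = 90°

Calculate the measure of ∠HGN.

Step 1: By the law of cosines on triangle GHN: GN² = 11² + 11² − 2·11·11·cos(30°) = 32.42, so GN ≈ 5.69.
Step 2: By the inverse law of cosines on triangle HGN: cos(∠HGN) = (11² + 5.69² − 11²) / (2·11·5.69) = 32.42/125.27 = 0.2588, so ∠HGN = 75°.

Therefore, the measure of angle ∠HGN = 75°.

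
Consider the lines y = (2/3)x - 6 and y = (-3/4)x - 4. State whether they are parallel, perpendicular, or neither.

Slope of line 1: m1 = 2/3
Slope of line 2: m2 = -3/4
For parallel lines we need equal slopes: 2/3 != -3/4.
For perpendicular lines we need m1*m2 = -1: (2/3)(-3/4) = -1/2 != -1.
Since neither condition holds, the lines are neither parallel nor perpendicular.

Neither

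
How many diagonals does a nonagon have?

Total line segments between 9 vertices = C(9,2) = 36.
Subtract the 9 sides: 36 - 9 = 27 diagonals.

27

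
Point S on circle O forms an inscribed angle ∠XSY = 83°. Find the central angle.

By the inscribed angle theorem, the central angle is twice the inscribed angle.
Central angle = 2 × 83° = 166°

166°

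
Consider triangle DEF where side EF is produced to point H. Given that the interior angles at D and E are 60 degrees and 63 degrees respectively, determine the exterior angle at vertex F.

By the exterior angle theorem, an exterior angle of a triangle equals the sum of the two remote interior angles.
Exterior angle = angle D + angle E
Exterior angle = 60 + 63 = 123 degrees

123 degrees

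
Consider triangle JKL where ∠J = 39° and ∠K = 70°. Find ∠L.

By the triangle angle sum property, the three interior angles of any triangle add up to 180°.
We know angle J = 39° and angle K = 70°, so their sum is 109°.
Therefore angle L = 180° - 109° = 71°.

71 degrees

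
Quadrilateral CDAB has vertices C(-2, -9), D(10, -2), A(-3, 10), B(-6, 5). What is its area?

Shoelace: sum of cross terms = 297, Area = (1/2)|297| = 297/2

297/2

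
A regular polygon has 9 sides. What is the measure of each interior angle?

Each interior angle of a regular n-gon is (n - 2) * 180 / n.
For n = 9: (9 - 2) * 180 / 9 = 1260/9 = 140 degrees.

140 degrees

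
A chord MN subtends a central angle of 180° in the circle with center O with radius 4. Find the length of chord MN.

Drop a perpendicular from the center to the chord, bisecting both the chord and the central angle.
Each half-chord = r sin(θ/2) = 4 sin(90°).
The full chord = 2 × 4 × sin(90°) = 8.

8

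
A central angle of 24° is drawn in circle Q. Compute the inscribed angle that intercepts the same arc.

By the inscribed angle theorem, the inscribed angle is half the central angle.
Inscribed angle = 24° / 2 = 12°

12°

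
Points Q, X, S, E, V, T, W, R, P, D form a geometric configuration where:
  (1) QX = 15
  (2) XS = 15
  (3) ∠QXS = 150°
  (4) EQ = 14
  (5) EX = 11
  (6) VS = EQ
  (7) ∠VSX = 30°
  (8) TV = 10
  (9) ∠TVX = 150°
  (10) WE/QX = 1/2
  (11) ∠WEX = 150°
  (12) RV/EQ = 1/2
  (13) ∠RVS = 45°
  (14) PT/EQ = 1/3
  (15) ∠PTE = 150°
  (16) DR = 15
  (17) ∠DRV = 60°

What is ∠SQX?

Step 1: By the law of cosines on triangle QXS: QS² = 15² + 15² − 2·15·15·cos(150°) = 839.71, so QS ≈ 28.98.
Step 2: By the inverse law of cosines on triangle SQX: cos(∠SQX) = (28.98² + 15² − 15²) / (2·28.98·15) = 839.71/869.33 = 0.9659, so ∠SQX = 15°.

Therefore, the measure of angle ∠SQX = 15°.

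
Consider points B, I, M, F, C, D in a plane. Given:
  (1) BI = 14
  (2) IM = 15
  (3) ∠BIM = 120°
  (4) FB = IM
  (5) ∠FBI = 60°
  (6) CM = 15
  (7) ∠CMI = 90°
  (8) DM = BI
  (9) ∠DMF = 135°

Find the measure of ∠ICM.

Step 1: By the law of cosines on triangle CMI: CI² = 15² + 15² − 2·15·15·cos(90°) = 450, so CI = 15·√2.
Step 2: By the inverse law of cosines on triangle ICM: cos(∠ICM) = ((15·√2)² + 15² − 15²) / (2·15·√2·15) = 450/636.4 = 0.7071, so ∠ICM = 45°.

Therefore, the measure of angle ∠ICM = 45°.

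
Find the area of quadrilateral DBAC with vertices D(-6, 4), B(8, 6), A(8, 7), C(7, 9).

Using the Shoelace formula for a quadrilateral (vertices in order):
Area = (1/2)|sum of (x_i * y_(i+1) - x_(i+1) * y_i)|
Terms: (-6*6 - 8*4) = -68, (8*7 - 8*6) = 8, (8*9 - 7*7) = 23, (7*4 - -6*9) = 82
Sum = 45
Area = (1/2)(45) = 45/2

45/2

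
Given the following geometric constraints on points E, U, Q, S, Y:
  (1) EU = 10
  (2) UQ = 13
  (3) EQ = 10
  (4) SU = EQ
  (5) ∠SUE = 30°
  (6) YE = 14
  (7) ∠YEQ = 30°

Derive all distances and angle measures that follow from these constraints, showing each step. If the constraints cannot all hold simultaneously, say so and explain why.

The constraints are consistent.

From the given relations:
  SU = EQ = 10

Step 1: From EU = 10, US = 10, and ∠EUS = 30°, by the law of cosines:
  ES² = EU² + US² - 2·EU·US·cos(30°) = 100 + 100 - 173.2 = 26.79
  ES ≈ 5.18

Step 2: From QE = 10, EY = 14, and ∠QEY = 30°, by the law of cosines:
  QY² = QE² + EY² - 2·QE·EY·cos(30°) = 100 + 196 - 242.5 = 53.51
  QY ≈ 7.32

Step 3: From EQ = 10, EU = 10, QU = 13, by the inverse law of cosines:
  cos(∠QEU) = (EQ² + EU² - QU²) / (2·EQ·EU)
  ∠QEU = 81.08°

Step 4: From UE = 10, UQ = 13, EQ = 10, by the inverse law of cosines:
  cos(∠EUQ) = (UE² + UQ² - EQ²) / (2·UE·UQ)
  ∠EUQ = 49.46°

Step 5: From QE = 10, QU = 13, EU = 10, by the inverse law of cosines:
  cos(∠EQU) = (QE² + QU² - EU²) / (2·QE·QU)
  ∠EQU = 49.46°

Step 6: From ES = 5.18, EU = 10, SU = 10, by the inverse law of cosines:
  cos(∠SEU) = (ES² + EU² - SU²) / (2·ES·EU)
  ∠SEU = 75°

Step 7: From QE = 10, QY = 7.32, EY = 14, by the inverse law of cosines:
  cos(∠EQY) = (QE² + QY² - EY²) / (2·QE·QY)
  ∠EQY = 106.88°

Step 8: From SE = 5.18, SU = 10, EU = 10, by the inverse law of cosines:
  cos(∠ESU) = (SE² + SU² - EU²) / (2·SE·SU)
  ∠ESU = 75°

Step 9: From YE = 14, YQ = 7.32, EQ = 10, by the inverse law of cosines:
  cos(∠EYQ) = (YE² + YQ² - EQ²) / (2·YE·YQ)
  ∠EYQ = 43.12°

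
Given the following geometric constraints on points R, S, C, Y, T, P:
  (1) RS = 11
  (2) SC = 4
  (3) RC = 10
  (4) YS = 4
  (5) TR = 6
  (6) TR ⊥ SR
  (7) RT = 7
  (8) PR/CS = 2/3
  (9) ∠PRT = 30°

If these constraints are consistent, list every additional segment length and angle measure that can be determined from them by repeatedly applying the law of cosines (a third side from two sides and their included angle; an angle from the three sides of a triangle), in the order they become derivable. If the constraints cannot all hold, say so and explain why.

These constraints are not satisfiable: (5) TR = 6 and (7) RT = 7 assign two different lengths to the same segment. No planar figure meets all of them, so nothing further can be derived.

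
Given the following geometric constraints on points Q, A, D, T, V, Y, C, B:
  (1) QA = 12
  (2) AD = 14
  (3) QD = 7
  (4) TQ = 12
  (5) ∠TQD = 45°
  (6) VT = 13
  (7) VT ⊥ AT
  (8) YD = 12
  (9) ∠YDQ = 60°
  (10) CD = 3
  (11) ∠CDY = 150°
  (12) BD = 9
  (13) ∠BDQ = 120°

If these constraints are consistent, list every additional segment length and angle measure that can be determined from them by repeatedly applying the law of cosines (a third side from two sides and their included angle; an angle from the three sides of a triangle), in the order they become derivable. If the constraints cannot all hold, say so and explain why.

The constraints are consistent. Derivable facts, in order:
After 1 step:
- DT ≈ 8.61
- QB = √193
- QY = √109
- YC ≈ 14.67
- ∠ADQ = 58.98°
- ∠AQD = 91.02°
- ∠DAQ = 29.99°
After 2 steps:
- ∠BQD = 34.13°
- ∠CYD = 5.87°
- ∠DBQ = 25.87°
- ∠DCY = 24.13°
- ∠DQY = 84.5°
- ∠DTQ = 35.07°
- ∠DYQ = 35.5°
- ∠QDT = 99.93°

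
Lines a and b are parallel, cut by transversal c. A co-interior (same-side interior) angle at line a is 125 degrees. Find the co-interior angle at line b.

Co-interior angles (same-side interior) formed by parallel lines and a transversal are supplementary (sum to 180 degrees).
The given angle is 125 degrees.
The co-interior angle = 180 - 125 = 55 degrees.

55 degrees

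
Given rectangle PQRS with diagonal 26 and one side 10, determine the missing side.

The diagonal of a rectangle forms a right triangle with the two sides.
Rearranging the Pythagorean theorem: missing side = sqrt(d^2 - known^2).
= sqrt(676 - 100) = sqrt(576) = 24.

24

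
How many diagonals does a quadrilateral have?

The number of diagonals in an n-gon is n(n - 3)/2.
For n = 4: 4(4 - 3)/2 = 4 × 1 / 2 = 2.

2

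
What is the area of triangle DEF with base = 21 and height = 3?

A triangle's area is half the area of a rectangle with the same base and height.
Area = (1/2) * 21 * 3 = 63/2.

63/2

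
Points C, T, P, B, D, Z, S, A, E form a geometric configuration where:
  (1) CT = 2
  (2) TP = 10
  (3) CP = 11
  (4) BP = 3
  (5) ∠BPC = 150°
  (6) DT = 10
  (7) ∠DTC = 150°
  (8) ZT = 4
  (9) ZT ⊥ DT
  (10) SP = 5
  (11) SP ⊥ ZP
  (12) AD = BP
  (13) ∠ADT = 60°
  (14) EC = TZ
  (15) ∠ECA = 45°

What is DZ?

Step 1: By the law of cosines on triangle DTZ: DZ² = 10² + 4² − 2·10·4·cos(90°) = 116, so DZ = 2·√29.

Therefore, the length of DZ = 2·√29.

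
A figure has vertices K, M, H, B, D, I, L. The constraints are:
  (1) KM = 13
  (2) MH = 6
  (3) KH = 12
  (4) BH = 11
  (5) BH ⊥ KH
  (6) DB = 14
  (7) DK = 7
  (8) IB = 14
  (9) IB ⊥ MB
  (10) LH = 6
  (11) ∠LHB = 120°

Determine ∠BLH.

Step 1: By the law of cosines on triangle LHB: LB² = 6² + 11² − 2·6·11·cos(120°) = 223, so LB ≈ 14.93.
Step 2: By the inverse law of cosines on triangle BLH: cos(∠BLH) = (14.93² + 6² − 11²) / (2·14.93·6) = 138/179.2 = 0.7701, so ∠BLH = 39.64°.

Therefore, the measure of angle ∠BLH = 39.64°.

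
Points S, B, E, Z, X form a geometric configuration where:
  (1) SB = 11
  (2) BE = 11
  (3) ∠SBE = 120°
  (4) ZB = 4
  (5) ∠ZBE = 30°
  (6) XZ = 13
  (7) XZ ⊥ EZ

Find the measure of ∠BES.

Step 1: By the law of cosines on triangle EBS: ES² = 11² + 11² − 2·11·11·cos(120°) = 363, so ES = 11·√3.
Step 2: By the inverse law of cosines on triangle BES: cos(∠BES) = (11² + (11·√3)² − 11²) / (2·11·11·√3) = 363/419.16 = 0.866, so ∠BES = 30°.

Therefore, the measure of angle ∠BES = 30°.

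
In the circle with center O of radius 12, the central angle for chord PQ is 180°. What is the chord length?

Chord length = 2r sin(θ/2)
= 2 × 12 × sin(180°/2)
= 2 × 12 × sin(90°)
= 24

24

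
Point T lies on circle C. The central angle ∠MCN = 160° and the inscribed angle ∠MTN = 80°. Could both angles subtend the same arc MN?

By the inscribed angle theorem, if both angles subtend the same arc, the inscribed angle must be half the central angle.
Half of 160° = 80°, which equals the given inscribed angle of 80°.
Therefore, yes, they correspond to the same arc.

Yes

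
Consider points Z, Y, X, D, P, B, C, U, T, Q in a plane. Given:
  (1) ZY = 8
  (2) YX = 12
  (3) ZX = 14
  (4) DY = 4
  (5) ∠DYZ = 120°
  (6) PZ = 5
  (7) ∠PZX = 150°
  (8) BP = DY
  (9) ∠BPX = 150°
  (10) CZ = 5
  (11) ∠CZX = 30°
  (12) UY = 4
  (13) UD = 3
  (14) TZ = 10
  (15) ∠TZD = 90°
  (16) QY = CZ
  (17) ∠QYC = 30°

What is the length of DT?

Step 1: By the law of cosines on triangle ZYD: ZD² = 8² + 4² − 2·8·4·cos(120°) = 112, so ZD = 4·√7.
Step 2: By the law of cosines on triangle DZT: DT² = (4·√7)² + 10² − 2·4·√7·10·cos(90°) = 212, so DT = 2·√53.

Therefore, the length of DT = 2·√53.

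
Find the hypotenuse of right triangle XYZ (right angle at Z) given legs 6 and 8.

In a right triangle, the square of the hypotenuse equals the sum of the squares of the two legs.
The legs are 6 and 8, so the hypotenuse = sqrt(36 + 64) = sqrt(100) = 10.

10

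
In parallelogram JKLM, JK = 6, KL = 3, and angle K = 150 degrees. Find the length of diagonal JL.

Law of cosines: d^2 = 6^2 + 3^2 - 2(6)(3)cos(150°) = 18*sqrt(3) + 45, so d = 3*sqrt(2*sqrt(3) + 5).

3*sqrt(2*sqrt(3) + 5)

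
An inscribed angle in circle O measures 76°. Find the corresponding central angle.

The inscribed angle theorem states that a central angle is always twice any inscribed angle that subtends the same arc.
Since the inscribed angle is 76°, the central angle = 2 × 76° = 152°.

152°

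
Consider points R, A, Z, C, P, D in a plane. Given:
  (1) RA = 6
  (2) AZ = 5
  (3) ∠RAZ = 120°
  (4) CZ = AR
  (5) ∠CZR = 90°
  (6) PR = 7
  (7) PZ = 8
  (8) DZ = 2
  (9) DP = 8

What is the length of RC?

From the given relations: CZ = AR = 6.
Step 1: By the law of cosines on triangle ZAR: ZR² = 5² + 6² − 2·5·6·cos(120°) = 91, so ZR = √91.
Step 2: By the law of cosines on triangle RZC: RC² = √91² + 6² − 2·√91·6·cos(90°) = 127, so RC = √127.

Therefore, the length of RC = √127.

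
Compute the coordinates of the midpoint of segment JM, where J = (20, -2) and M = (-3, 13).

M = ((x₁ + x₂)/2, (y₁ + y₂)/2)
= ((20 + -3)/2, (-2 + 13)/2)
= (17/2, 11/2) = (17/2, 11/2)

(17/2, 11/2)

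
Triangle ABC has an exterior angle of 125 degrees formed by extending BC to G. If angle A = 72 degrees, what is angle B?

angle B = 125 - 72 = 53 degrees (exterior angle theorem).

53 degrees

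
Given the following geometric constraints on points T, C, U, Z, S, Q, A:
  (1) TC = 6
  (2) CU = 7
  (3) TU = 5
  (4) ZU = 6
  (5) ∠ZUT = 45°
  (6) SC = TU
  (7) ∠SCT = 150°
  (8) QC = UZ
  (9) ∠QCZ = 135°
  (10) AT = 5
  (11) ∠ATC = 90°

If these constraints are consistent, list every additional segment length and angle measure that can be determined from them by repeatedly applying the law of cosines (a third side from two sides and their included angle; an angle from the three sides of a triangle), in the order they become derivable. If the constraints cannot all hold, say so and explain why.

The constraints are consistent. Derivable facts, in order:
After 1 step:
- CA = √61
- TS ≈ 10.63
- TZ ≈ 4.31
- ∠CTU = 78.46°
- ∠CUT = 57.12°
- ∠TCU = 44.42°
After 2 steps:
- ∠ACT = 39.81°
- ∠CAT = 50.19°
- ∠CST = 16.4°
- ∠CTS = 13.6°
- ∠TZU = 55.12°
- ∠UTZ = 79.88°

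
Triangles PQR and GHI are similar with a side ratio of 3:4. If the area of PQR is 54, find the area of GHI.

For similar figures, the area ratio equals the square of the side ratio.
Side ratio (PQR to GHI) = 3:4, so area ratio = 3^2:4^2 = 9:16.
If the area of PQR is 54, then the area of GHI = 54 * (16/9) = 96.

96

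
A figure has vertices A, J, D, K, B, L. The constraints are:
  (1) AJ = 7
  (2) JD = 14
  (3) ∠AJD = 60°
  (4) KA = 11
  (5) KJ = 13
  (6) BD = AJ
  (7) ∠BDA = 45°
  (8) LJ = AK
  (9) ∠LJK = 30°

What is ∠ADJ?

Step 1: By the law of cosines on triangle DJA: DA² = 14² + 7² − 2·14·7·cos(60°) = 147, so DA = 7·√3.
Step 2: By the inverse law of cosines on triangle ADJ: cos(∠ADJ) = ((7·√3)² + 14² − 7²) / (2·7·√3·14) = 294/339.48 = 0.866, so ∠ADJ = 30°.

Therefore, the measure of angle ∠ADJ = 30°.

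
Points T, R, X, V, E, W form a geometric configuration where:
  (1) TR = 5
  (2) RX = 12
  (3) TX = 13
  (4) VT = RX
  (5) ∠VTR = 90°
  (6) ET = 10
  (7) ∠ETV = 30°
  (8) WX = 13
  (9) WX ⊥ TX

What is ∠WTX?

Step 1: By the law of cosines on triangle TXW: TW² = 13² + 13² − 2·13·13·cos(90°) = 338, so TW = 13·√2.
Step 2: By the inverse law of cosines on triangle WTX: cos(∠WTX) = ((13·√2)² + 13² − 13²) / (2·13·√2·13) = 338/478 = 0.7071, so ∠WTX = 45°.

Therefore, the measure of angle ∠WTX = 45°.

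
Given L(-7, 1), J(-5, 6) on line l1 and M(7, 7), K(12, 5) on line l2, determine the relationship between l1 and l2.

Slope of line 1: m1 = (6 - 1)/(-5 - -7) = 5/2 = 5/2
Slope of line 2: m2 = (5 - 7)/(12 - 7) = -2/5 = -2/5
Two lines are perpendicular when the product of their slopes is -1 (negative reciprocals).
m1 * m2 = (5/2) * (-2/5) = -1, confirming perpendicularity.

Perpendicular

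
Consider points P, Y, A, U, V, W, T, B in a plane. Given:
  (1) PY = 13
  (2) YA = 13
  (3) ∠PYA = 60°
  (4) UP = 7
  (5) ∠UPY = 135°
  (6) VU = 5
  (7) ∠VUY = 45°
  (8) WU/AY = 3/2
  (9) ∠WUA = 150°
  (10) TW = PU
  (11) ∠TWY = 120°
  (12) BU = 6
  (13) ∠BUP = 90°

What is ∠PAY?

Step 1: By the law of cosines on triangle AYP: AP² = 13² + 13² − 2·13·13·cos(60°) = 169, so AP = 13.
Step 2: By the inverse law of cosines on triangle PAY: cos(∠PAY) = (13² + 13² − 13²) / (2·13·13) = 169/338 = 0.5, so ∠PAY = 60°.

Therefore, the measure of angle ∠PAY = 60°.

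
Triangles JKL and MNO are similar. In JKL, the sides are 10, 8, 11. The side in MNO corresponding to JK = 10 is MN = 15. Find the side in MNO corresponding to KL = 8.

k = 15/10 = 3/2. NO = 3/2 * 8 = 12.

12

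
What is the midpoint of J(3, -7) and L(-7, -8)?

The midpoint is the point halfway along the segment.
Move half the horizontal distance: 3 + (-7 - 3)/2 = 3 + -10/2 = -2
Move half the vertical distance: -7 + (-8 - -7)/2 = -7 + -1/2 = -15/2
Midpoint = (-2, -15/2)

(-2, -15/2)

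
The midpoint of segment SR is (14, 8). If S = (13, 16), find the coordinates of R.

Using the midpoint formula: M = ((x1 + x2)/2, (y1 + y2)/2)
We know M = (14, 8) and S = (13, 16)
For x: 14 = (13 + x2)/2, so x2 = 2*14 - 13 = 15
For y: 8 = (16 + y2)/2, so y2 = 2*8 - 16 = 0
R = (15, 0)

(15, 0)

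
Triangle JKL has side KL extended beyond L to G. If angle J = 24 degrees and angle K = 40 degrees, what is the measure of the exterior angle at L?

The interior angle at L is 180 - 24 - 40 = 116 degrees.
The exterior angle and interior angle at L are supplementary:
Exterior angle = 180 - 116 = 64 degrees.

64 degrees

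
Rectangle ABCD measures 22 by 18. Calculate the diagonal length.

Using the Pythagorean theorem:
d² = 22² + 18² = 484 + 324 = 808
d = sqrt(808) = 2*sqrt(202)

2*sqrt(202)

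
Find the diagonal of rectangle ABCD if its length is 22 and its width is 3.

Using the Pythagorean theorem:
d² = 22² + 3² = 484 + 9 = 493
d = sqrt(493)

sqrt(493)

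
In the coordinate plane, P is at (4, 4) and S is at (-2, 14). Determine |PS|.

d = sqrt((-2 - 4)^2 + (14 - 4)^2)
d = sqrt(-6^2 + 10^2)
d = sqrt(36 + 100)
d = sqrt(136) = 2*sqrt(34)

2*sqrt(34)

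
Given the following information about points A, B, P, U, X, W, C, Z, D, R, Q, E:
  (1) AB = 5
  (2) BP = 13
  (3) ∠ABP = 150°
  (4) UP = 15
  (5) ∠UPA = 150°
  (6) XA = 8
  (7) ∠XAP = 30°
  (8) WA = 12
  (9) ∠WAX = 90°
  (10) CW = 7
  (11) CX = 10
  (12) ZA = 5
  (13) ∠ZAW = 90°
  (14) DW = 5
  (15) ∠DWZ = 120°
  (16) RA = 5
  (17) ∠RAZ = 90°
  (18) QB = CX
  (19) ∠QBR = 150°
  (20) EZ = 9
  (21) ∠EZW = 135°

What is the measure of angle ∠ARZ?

Step 1: By the law of cosines on triangle RAZ: RZ² = 5² + 5² − 2·5·5·cos(90°) = 50, so RZ = 5·√2.
Step 2: By the inverse law of cosines on triangle ARZ: cos(∠ARZ) = (5² + (5·√2)² − 5²) / (2·5·5·√2) = 50/70.71 = 0.7071, so ∠ARZ = 45°.

Therefore, the measure of angle ∠ARZ = 45°.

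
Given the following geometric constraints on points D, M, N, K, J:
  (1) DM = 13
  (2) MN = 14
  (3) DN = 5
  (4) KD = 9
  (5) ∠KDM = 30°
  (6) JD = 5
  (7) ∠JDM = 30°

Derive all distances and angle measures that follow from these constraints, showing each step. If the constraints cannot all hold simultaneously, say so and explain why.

The constraints are consistent.

Step 1: From MD = 13, DK = 9, and ∠MDK = 30°, by the law of cosines:
  MK² = MD² + DK² - 2·MD·DK·cos(30°) = 169 + 81 - 202.6 = 47.35
  MK ≈ 6.88

Step 2: From MD = 13, DJ = 5, and ∠MDJ = 30°, by the law of cosines:
  MJ² = MD² + DJ² - 2·MD·DJ·cos(30°) = 169 + 25 - 112.6 = 81.42
  MJ ≈ 9.02

Step 3: From DM = 13, DN = 5, MN = 14, by the inverse law of cosines:
  cos(∠MDN) = (DM² + DN² - MN²) / (2·DM·DN)
  ∠MDN = 90.88°

Step 4: From MD = 13, MN = 14, DN = 5, by the inverse law of cosines:
  cos(∠DMN) = (MD² + MN² - DN²) / (2·MD·MN)
  ∠DMN = 20.92°

Step 5: From ND = 5, NM = 14, DM = 13, by the inverse law of cosines:
  cos(∠DNM) = (ND² + NM² - DM²) / (2·ND·NM)
  ∠DNM = 68.2°

Step 6: From MD = 13, MJ = 9.02, DJ = 5, by the inverse law of cosines:
  cos(∠DMJ) = (MD² + MJ² - DJ²) / (2·MD·MJ)
  ∠DMJ = 16.09°

Step 7: From MD = 13, MK = 6.88, DK = 9, by the inverse law of cosines:
  cos(∠DMK) = (MD² + MK² - DK²) / (2·MD·MK)
  ∠DMK = 40.84°

Step 8: From KD = 9, KM = 6.88, DM = 13, by the inverse law of cosines:
  cos(∠DKM) = (KD² + KM² - DM²) / (2·KD·KM)
  ∠DKM = 109.16°

Step 9: From JD = 5, JM = 9.02, DM = 13, by the inverse law of cosines:
  cos(∠DJM) = (JD² + JM² - DM²) / (2·JD·JM)
  ∠DJM = 133.91°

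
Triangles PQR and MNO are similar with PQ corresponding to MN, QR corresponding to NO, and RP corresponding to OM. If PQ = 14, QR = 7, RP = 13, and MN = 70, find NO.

k = 70/14 = 5. NO = 5 * 7 = 35.

35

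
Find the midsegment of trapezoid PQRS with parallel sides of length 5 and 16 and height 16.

midsegment = (5 + 16) / 2 = 21 / 2 = 21/2

21/2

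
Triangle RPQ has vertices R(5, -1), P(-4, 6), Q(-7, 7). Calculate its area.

Using the Shoelace formula for a triangle:
Area = (1/2)|x0(y1 - y2) + x1(y2 - y0) + x2(y0 - y1)|
Area = (1/2)|5(6 - 7) + -4(7 - -1) + -7(-1 - 6)|
Area = (1/2)|-5 + -32 + 49|
Area = (1/2)|12|
Area = (1/2)(12)
Area = 6

6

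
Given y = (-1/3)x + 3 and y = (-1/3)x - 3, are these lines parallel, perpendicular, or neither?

Slope of line 1: m1 = -1/3
Slope of line 2: m2 = -1/3
m1 = m2, so the lines are parallel.

Parallel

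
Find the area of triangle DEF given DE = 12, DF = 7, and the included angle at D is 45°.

Area = (1/2) * DE * DF * sin(D)
Area = (1/2) * 12 * 7 * sin(45°)
Area = (1/2) * 12 * 7 * sqrt(2)/2
Area = 21*sqrt(2)

21*sqrt(2)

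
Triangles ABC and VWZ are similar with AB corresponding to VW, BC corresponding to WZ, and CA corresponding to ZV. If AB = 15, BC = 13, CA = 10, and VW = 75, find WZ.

k = 75/15 = 5. WZ = 5 * 13 = 65.

65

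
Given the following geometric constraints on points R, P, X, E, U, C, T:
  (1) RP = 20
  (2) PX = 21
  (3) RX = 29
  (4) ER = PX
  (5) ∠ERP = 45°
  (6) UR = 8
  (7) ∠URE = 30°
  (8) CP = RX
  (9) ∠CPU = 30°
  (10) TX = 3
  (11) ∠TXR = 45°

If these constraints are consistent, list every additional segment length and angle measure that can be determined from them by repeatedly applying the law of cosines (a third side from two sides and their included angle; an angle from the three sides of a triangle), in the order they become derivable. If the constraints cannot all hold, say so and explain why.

The constraints are consistent. Derivable facts, in order:
After 1 step:
- EU ≈ 14.63
- PE ≈ 15.72
- RT ≈ 26.96
- ∠PRX = 46.4°
- ∠PXR = 43.6°
- ∠RPX = 90°
After 2 steps:
- ∠EPR = 70.87°
- ∠EUR = 134.13°
- ∠PER = 64.13°
- ∠REU = 15.87°
- ∠RTX = 130.49°
- ∠TRX = 4.51°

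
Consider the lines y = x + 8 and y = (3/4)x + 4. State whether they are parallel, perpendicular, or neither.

Slope of line 1: m1 = 1
Slope of line 2: m2 = 3/4
m1 != m2 (1 != 3/4), so not parallel.
m1 * m2 = (1) * (3/4) = 3/4 != -1, so not perpendicular.
The lines are neither parallel nor perpendicular.

Neither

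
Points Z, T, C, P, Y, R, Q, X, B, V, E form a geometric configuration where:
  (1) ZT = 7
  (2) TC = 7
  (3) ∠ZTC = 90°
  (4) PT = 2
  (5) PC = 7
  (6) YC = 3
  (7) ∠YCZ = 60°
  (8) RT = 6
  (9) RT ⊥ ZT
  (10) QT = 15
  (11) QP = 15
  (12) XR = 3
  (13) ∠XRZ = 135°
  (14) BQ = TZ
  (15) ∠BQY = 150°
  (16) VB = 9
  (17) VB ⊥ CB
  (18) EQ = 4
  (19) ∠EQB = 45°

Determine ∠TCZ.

Step 1: By the law of cosines on triangle CTZ: CZ² = 7² + 7² − 2·7·7·cos(90°) = 98, so CZ = 7·√2.
Step 2: By the inverse law of cosines on triangle TCZ: cos(∠TCZ) = (7² + (7·√2)² − 7²) / (2·7·7·√2) = 98/138.59 = 0.7071, so ∠TCZ = 45°.

Therefore, the measure of angle ∠TCZ = 45°.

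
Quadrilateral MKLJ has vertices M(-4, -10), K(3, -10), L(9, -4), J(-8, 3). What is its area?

Shoelace: sum of cross terms = 235, Area = (1/2)|235| = 235/2

235/2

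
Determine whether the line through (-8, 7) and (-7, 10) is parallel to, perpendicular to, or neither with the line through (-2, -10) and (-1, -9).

Slope of line 1: m1 = (10 - 7)/(-7 - -8) = 3/1 = 3
Slope of line 2: m2 = (-9 - -10)/(-1 - -2) = 1/1 = 1
m1 != m2 (3 != 1), so not parallel.
m1 * m2 = (3) * (1) = 3 != -1, so not perpendicular.
The lines are neither parallel nor perpendicular.

Neither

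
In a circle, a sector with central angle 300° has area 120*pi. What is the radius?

r² = 360 × 120*pi / (π × 300) = 144, so r = 12.

12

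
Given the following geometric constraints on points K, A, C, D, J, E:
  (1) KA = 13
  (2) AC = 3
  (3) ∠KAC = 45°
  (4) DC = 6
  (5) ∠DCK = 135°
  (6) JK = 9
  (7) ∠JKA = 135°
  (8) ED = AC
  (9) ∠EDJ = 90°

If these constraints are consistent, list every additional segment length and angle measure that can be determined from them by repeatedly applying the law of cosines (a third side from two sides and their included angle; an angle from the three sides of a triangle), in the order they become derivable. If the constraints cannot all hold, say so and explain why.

The constraints are consistent. Derivable facts, in order:
After 1 step:
- AJ ≈ 20.38
- KC ≈ 11.08
After 2 steps:
- KD ≈ 15.9
- ∠ACK = 123.97°
- ∠AJK = 26.81°
- ∠AKC = 11.03°
- ∠JAK = 18.19°
After 3 steps:
- ∠CDK = 29.53°
- ∠CKD = 15.47°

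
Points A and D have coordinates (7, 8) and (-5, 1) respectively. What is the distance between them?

d = sqrt((-5 - 7)^2 + (1 - 8)^2)
d = sqrt(-12^2 + -7^2)
d = sqrt(144 + 49)
d = sqrt(193)

sqrt(193)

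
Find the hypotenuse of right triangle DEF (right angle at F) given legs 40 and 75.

DE = sqrt(40^2 + 75^2) = sqrt(7225) = 85

85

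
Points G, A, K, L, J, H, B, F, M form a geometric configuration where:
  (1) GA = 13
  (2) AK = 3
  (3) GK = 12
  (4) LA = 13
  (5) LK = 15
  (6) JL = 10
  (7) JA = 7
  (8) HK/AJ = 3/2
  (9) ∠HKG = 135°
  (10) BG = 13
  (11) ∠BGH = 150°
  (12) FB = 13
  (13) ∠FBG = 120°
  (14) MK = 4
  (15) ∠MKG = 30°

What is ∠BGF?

Step 1: By the law of cosines on triangle GBF: GF² = 13² + 13² − 2·13·13·cos(120°) = 507, so GF = 13·√3.
Step 2: By the inverse law of cosines on triangle BGF: cos(∠BGF) = (13² + (13·√3)² − 13²) / (2·13·13·√3) = 507/585.43 = 0.866, so ∠BGF = 30°.

Therefore, the measure of angle ∠BGF = 30°.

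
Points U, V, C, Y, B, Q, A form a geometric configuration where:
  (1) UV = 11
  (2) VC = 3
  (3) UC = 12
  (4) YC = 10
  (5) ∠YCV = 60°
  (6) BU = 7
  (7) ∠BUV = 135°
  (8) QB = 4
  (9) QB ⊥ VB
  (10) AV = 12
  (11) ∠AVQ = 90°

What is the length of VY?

Step 1: By the law of cosines on triangle VCY: VY² = 3² + 10² − 2·3·10·cos(60°) = 79, so VY = √79.

Therefore, the length of VY = √79.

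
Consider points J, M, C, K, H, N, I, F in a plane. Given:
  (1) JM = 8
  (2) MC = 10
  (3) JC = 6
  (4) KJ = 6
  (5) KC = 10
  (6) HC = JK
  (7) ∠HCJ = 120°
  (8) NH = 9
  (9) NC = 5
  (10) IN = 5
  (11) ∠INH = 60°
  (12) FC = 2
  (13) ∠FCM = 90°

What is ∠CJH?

From the given relations: HC = JK = 6.
Step 1: By the law of cosines on triangle JCH: JH² = 6² + 6² − 2·6·6·cos(120°) = 108, so JH = 6·√3.
Step 2: By the inverse law of cosines on triangle CJH: cos(∠CJH) = (6² + (6·√3)² − 6²) / (2·6·6·√3) = 108/124.71 = 0.866, so ∠CJH = 30°.

Therefore, the measure of angle ∠CJH = 30°.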